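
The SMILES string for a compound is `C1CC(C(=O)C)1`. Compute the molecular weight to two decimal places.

Atom tally by fragment:
  cyclopropane ring core → C:3 H:6
  (− 1 ring H displaced by substituents)
  + COCH3 → C:2 H:3 O:1
Element totals:
  C: 5
  H: 8
  O: 1
Molecular formula: C5H8O.
  M = 5(12.011) + 8(1.008) + 15.999
    = 60.055 + 8.064 + 15.999 = 84.118

84.12 g/mol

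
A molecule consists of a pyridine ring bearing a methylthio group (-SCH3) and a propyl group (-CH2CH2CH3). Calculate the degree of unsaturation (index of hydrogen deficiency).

Atom tally by fragment:
  pyridine ring core → C:5 H:5 N:1
  (− 2 ring H displaced by substituents)
  + SCH3 → C:1 H:3 S:1
  + CH2CH2CH3 → C:3 H:7
Element totals:
  C: 9
  H: 13
  N: 1
  S: 1
Molecular formula: C9H13NS.
DoU = (2C + 2 + N − H − X) / 2 = (2·9 + 2 + 1 − 13 − 0) / 2 = 4.

4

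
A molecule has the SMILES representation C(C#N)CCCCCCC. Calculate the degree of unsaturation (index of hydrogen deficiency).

Atom tally by fragment:
  NCCH2 → C:2 H:2 N:1
  CH2 → C:1 H:2
  CH2 → C:1 H:2
  CH2 → C:1 H:2
  CH2 → C:1 H:2
  CH2 → C:1 H:2
  CH2 → C:1 H:2
  CH3 → C:1 H:3
Element totals:
  C: 9
  H: 17
  N: 1
Molecular formula: C9H17N.
DoU = (2C + 2 + N − H − X) / 2 = (2·9 + 2 + 1 − 17 − 0) / 2 = 2.

2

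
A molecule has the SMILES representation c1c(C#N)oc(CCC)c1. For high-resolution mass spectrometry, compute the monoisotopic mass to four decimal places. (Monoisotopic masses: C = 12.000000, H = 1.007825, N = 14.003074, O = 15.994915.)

Atom tally by fragment:
  furan ring core → C:4 H:4 O:1
  (− 2 ring H displaced by substituents)
  + CN → C:1 N:1
  + CH2CH2CH3 → C:3 H:7
Element totals:
  C: 8
  H: 9
  N: 1
  O: 1
Molecular formula: C8H9NO.
  M = 8(12.0) + 9(1.007825) + 14.003074 + 15.994915
    = 96.000000 + 9.070425 + 14.003074 + 15.994915 = 135.068414

135.0684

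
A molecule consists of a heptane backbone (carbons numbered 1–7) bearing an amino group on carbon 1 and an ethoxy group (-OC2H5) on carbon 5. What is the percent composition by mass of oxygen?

10.05%

Atom tally by fragment:
  H2NCH2 → C:1 H:4 N:1
  CH2 → C:1 H:2
  CH2 → C:1 H:2
  CH2 → C:1 H:2
  CH(OC2H5) → C:3 H:6 O:1
  CH2 → C:1 H:2
  CH3 → C:1 H:3
Element totals:
  C: 9
  H: 21
  N: 1
  O: 1
Molecular formula: C9H21NO.
Molar mass = 159.273 g/mol.
Mass from O: 1 × 15.999 = 15.999 g/mol.
%O = 15.999 / 159.273 × 100 = 10.05%.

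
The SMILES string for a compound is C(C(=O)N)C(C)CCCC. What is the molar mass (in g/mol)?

Atom tally by fragment:
  H2NOCCH2 → C:2 H:4 O:1 N:1
  CH(CH3) → C:2 H:4
  CH2 → C:1 H:2
  CH2 → C:1 H:2
  CH2 → C:1 H:2
  CH3 → C:1 H:3
Element totals:
  C: 8
  H: 17
  N: 1
  O: 1
Molecular formula: C8H17NO.
  M = 8(12.011) + 17(1.008) + 14.007 + 15.999
    = 96.088 + 17.136 + 14.007 + 15.999 = 143.230

143.23 g/mol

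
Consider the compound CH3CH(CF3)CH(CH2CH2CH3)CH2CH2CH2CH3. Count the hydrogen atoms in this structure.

Element totals:
  C: 11
  H: 21
  F: 3

21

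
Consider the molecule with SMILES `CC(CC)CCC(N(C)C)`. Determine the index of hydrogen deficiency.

0

Atom tally by fragment:
  CH3 → C:1 H:3
  CH(C2H5) → C:3 H:6
  CH2 → C:1 H:2
  CH2 → C:1 H:2
  CH2N(CH3)2 → C:3 H:8 N:1
Element totals:
  C: 9
  H: 21
  N: 1
Molecular formula: C9H21N.
DoU = (2C + 2 + N − H − X) / 2 = (2·9 + 2 + 1 − 21 − 0) / 2 = 0.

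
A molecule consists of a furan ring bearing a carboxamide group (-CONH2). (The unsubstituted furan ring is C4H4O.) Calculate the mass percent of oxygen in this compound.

28.80%

Atom tally by fragment:
  furan ring core → C:4 H:4 O:1
  (− 1 ring H displaced by substituents)
  + CONH2 → C:1 H:2 O:1 N:1
Element totals:
  C: 5
  H: 5
  N: 1
  O: 2
Molecular formula: C5H5NO2.
Molar mass = 111.100 g/mol.
Mass from O: 2 × 15.999 = 31.998 g/mol.
%O = 31.998 / 111.100 × 100 = 28.80%.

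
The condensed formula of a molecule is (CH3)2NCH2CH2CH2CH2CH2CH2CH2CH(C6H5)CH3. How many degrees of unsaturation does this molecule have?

Atom tally by fragment:
  (CH3)2NCH2 → C:3 H:8 N:1
  CH2 → C:1 H:2
  CH2 → C:1 H:2
  CH2 → C:1 H:2
  CH2 → C:1 H:2
  CH2 → C:1 H:2
  CH2 → C:1 H:2
  CH(C6H5) → C:7 H:6
  CH3 → C:1 H:3
Element totals:
  C: 17
  H: 29
  N: 1
Molecular formula: C17H29N.
DoU = (2C + 2 + N − H − X) / 2 = (2·17 + 2 + 1 − 29 − 0) / 2 = 4.

4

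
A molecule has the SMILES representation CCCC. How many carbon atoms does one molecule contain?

Atom tally by fragment:
  CH3 → C:1 H:3
  CH2 → C:1 H:2
  CH2 → C:1 H:2
  CH3 → C:1 H:3
Element totals:
  C: 4
  H: 10

4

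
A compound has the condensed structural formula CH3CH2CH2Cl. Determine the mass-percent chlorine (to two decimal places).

Element totals:
  C: 3
  H: 7
  Cl: 1
Molecular formula: C3H7Cl.
Molar mass = 78.539 g/mol.
Mass from Cl: 1 × 35.45 = 35.450 g/mol.
%Cl = 35.450 / 78.539 × 100 = 45.14%.

45.14%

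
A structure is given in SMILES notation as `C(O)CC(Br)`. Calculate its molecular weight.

138.99 g/mol

Atom tally by fragment:
  HOCH2 → C:1 H:3 O:1
  CH2 → C:1 H:2
  CH2Br → C:1 H:2 Br:1
Element totals:
  C: 3
  H: 7
  Br: 1
  O: 1
Molecular formula: C3H7BrO.
  M = 3(12.011) + 7(1.008) + 79.904 + 15.999
    = 36.033 + 7.056 + 79.904 + 15.999 = 138.992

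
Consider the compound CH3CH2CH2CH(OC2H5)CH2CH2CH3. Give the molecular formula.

C9H20O

Atom tally by fragment:
  CH3 → C:1 H:3
  CH2 → C:1 H:2
  CH2 → C:1 H:2
  CH(OC2H5) → C:3 H:6 O:1
  CH2 → C:1 H:2
  CH2 → C:1 H:2
  CH3 → C:1 H:3
Element totals:
  C: 9
  H: 20
  O: 1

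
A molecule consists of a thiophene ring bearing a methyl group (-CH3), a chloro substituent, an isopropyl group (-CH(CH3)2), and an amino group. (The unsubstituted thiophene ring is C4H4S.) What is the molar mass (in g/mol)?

Atom tally by fragment:
  thiophene ring core → C:4 H:4 S:1
  (− 4 ring H displaced by substituents)
  + CH3 → C:1 H:3
  + Cl → Cl:1
  + CH(CH3)2 → C:3 H:7
  + NH2 → N:1 H:2
Element totals:
  C: 8
  H: 12
  Cl: 1
  N: 1
  S: 1
Molecular formula: C8H12ClNS.
  M = 8(12.011) + 12(1.008) + 35.45 + 14.007 + 32.06
    = 96.088 + 12.096 + 35.450 + 14.007 + 32.060 = 189.701

189.70 g/mol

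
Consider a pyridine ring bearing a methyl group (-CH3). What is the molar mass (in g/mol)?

Atom tally by fragment:
  pyridine ring core → C:5 H:5 N:1
  (− 1 ring H displaced by substituents)
  + CH3 → C:1 H:3
Element totals:
  C: 6
  H: 7
  N: 1
Molecular formula: C6H7N.
  M = 6(12.011) + 7(1.008) + 14.007
    = 72.066 + 7.056 + 14.007 = 93.129

93.13 g/mol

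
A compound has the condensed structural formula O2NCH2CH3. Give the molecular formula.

C2H5NO2

Atom tally by fragment:
  O2NCH2 → C:1 H:2 N:1 O:2
  CH3 → C:1 H:3
Element totals:
  C: 2
  H: 5
  N: 1
  O: 2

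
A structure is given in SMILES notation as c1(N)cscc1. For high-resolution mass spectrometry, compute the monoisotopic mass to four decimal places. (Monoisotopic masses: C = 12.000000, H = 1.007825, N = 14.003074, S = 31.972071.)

Atom tally by fragment:
  thiophene ring core → C:4 H:4 S:1
  (− 1 ring H displaced by substituents)
  + NH2 → N:1 H:2
Element totals:
  C: 4
  H: 5
  N: 1
  S: 1
Molecular formula: C4H5NS.
  M = 4(12.0) + 5(1.007825) + 14.003074 + 31.972071
    = 48.000000 + 5.039125 + 14.003074 + 31.972071 = 99.014270

99.0143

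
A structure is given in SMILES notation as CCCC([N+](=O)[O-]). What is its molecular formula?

C4H9NO2

Atom tally by fragment:
  CH3 → C:1 H:3
  CH2 → C:1 H:2
  CH2 → C:1 H:2
  CH2NO2 → C:1 H:2 N:1 O:2
Element totals:
  C: 4
  H: 9
  N: 1
  O: 2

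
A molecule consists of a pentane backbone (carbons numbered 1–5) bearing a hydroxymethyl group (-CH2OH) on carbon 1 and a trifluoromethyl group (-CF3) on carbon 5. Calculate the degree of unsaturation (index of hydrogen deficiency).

0

Atom tally by fragment:
  HOCH2CH2 → C:2 H:5 O:1
  CH2 → C:1 H:2
  CH2 → C:1 H:2
  CH2 → C:1 H:2
  CH2CF3 → C:2 H:2 F:3
Element totals:
  C: 7
  H: 13
  F: 3
  O: 1
Molecular formula: C7H13F3O.
DoU = (2C + 2 + N − H − X) / 2 = (2·7 + 2 + 0 − 13 − 3) / 2 = 0.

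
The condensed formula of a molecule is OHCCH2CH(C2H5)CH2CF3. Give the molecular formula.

Atom tally by fragment:
  OHCCH2 → C:2 H:3 O:1
  CH(C2H5) → C:3 H:6
  CH2CF3 → C:2 H:2 F:3
Element totals:
  C: 7
  H: 11
  F: 3
  O: 1

C7H11F3O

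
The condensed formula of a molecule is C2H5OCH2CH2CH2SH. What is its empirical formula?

Element totals:
  C: 5
  H: 12
  O: 1
  S: 1
Molecular formula: C5H12OS.
gcd of subscripts (5, 12, 1, 1) = 1, so the empirical formula equals the molecular formula.

C5H12OS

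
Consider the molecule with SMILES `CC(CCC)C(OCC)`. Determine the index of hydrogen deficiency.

Atom tally by fragment:
  CH3 → C:1 H:3
  CH(CH2CH2CH3) → C:4 H:8
  CH2OC2H5 → C:3 H:7 O:1
Element totals:
  C: 8
  H: 18
  O: 1
Molecular formula: C8H18O.
DoU = (2C + 2 + N − H − X) / 2 = (2·8 + 2 + 0 − 18 − 0) / 2 = 0.

0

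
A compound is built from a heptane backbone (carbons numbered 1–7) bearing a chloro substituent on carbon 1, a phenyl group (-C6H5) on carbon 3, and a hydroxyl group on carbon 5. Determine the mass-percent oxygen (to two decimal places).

7.06%

Atom tally by fragment:
  ClCH2 → C:1 H:2 Cl:1
  CH2 → C:1 H:2
  CH(C6H5) → C:7 H:6
  CH2 → C:1 H:2
  CH(OH) → C:1 H:2 O:1
  CH2 → C:1 H:2
  CH3 → C:1 H:3
Element totals:
  C: 13
  H: 19
  Cl: 1
  O: 1
Molecular formula: C13H19ClO.
Molar mass = 226.744 g/mol.
Mass from O: 1 × 15.999 = 15.999 g/mol.
%O = 15.999 / 226.744 × 100 = 7.06%.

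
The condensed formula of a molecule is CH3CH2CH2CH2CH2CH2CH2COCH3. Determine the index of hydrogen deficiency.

1

Element totals:
  C: 9
  H: 18
  O: 1
Molecular formula: C9H18O.
DoU = (2C + 2 + N − H − X) / 2 = (2·9 + 2 + 0 − 18 − 0) / 2 = 1.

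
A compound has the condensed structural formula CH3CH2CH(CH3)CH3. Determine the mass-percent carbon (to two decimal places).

83.24%

Element totals:
  C: 5
  H: 12
Molecular formula: C5H12.
Molar mass = 72.151 g/mol.
Mass from C: 5 × 12.011 = 60.055 g/mol.
%C = 60.055 / 72.151 × 100 = 83.24%.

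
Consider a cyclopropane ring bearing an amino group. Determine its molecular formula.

C3H7N

Atom tally by fragment:
  cyclopropane ring core → C:3 H:6
  (− 1 ring H displaced by substituents)
  + NH2 → N:1 H:2
Element totals:
  C: 3
  H: 7
  N: 1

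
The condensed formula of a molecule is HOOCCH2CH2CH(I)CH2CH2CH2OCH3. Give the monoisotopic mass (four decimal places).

286.0066

Atom tally by fragment:
  HOOCCH2 → C:2 H:3 O:2
  CH2 → C:1 H:2
  CH(I) → C:1 H:1 I:1
  CH2 → C:1 H:2
  CH2 → C:1 H:2
  CH2OCH3 → C:2 H:5 O:1
Element totals:
  C: 8
  H: 15
  I: 1
  O: 3
Molecular formula: C8H15IO3.
  M = 8(12.0) + 15(1.007825) + 126.904472 + 3(15.994915)
    = 96.000000 + 15.117375 + 126.904472 + 47.984745 = 286.006592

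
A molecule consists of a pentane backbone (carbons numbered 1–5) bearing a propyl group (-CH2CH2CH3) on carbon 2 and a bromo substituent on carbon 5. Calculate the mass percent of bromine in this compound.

41.37%

Atom tally by fragment:
  CH3 → C:1 H:3
  CH(CH2CH2CH3) → C:4 H:8
  CH2 → C:1 H:2
  CH2 → C:1 H:2
  CH2Br → C:1 H:2 Br:1
Element totals:
  C: 8
  H: 17
  Br: 1
Molecular formula: C8H17Br.
Molar mass = 193.128 g/mol.
Mass from Br: 1 × 79.904 = 79.904 g/mol.
%Br = 79.904 / 193.128 × 100 = 41.37%.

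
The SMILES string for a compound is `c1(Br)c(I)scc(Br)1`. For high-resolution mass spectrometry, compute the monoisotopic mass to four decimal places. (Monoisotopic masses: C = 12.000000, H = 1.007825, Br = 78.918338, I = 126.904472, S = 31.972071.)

365.7210

Atom tally by fragment:
  thiophene ring core → C:4 H:4 S:1
  (− 3 ring H displaced by substituents)
  + Br → Br:1
  + I → I:1
  + Br → Br:1
Element totals:
  C: 4
  H: 1
  Br: 2
  I: 1
  S: 1
Molecular formula: C4HBr2IS.
  M = 4(12.0) + 1.007825 + 2(78.918338) + 126.904472 + 31.972071
    = 48.000000 + 1.007825 + 157.836676 + 126.904472 + 31.972071 = 365.721044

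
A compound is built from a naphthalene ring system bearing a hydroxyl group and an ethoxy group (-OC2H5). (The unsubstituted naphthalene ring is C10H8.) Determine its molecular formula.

C12H12O2

Atom tally by fragment:
  naphthalene ring system core → C:10 H:8
  (− 2 ring H displaced by substituents)
  + OH → O:1 H:1
  + OC2H5 → C:2 H:5 O:1
Element totals:
  C: 12
  H: 12
  O: 2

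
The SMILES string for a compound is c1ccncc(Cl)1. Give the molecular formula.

Atom tally by fragment:
  pyridine ring core → C:5 H:5 N:1
  (− 1 ring H displaced by substituents)
  + Cl → Cl:1
Element totals:
  C: 5
  H: 4
  Cl: 1
  N: 1

C5H4ClN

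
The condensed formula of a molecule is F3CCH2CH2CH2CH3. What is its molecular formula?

C5H9F3

Atom tally by fragment:
  F3CCH2 → C:2 H:2 F:3
  CH2 → C:1 H:2
  CH2 → C:1 H:2
  CH3 → C:1 H:3
Element totals:
  C: 5
  H: 9
  F: 3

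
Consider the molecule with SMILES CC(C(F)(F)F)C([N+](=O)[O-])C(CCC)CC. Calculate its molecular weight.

Atom tally by fragment:
  CH3 → C:1 H:3
  CH(CF3) → C:2 H:1 F:3
  CH(NO2) → C:1 H:1 N:1 O:2
  CH(CH2CH2CH3) → C:4 H:8
  CH2 → C:1 H:2
  CH3 → C:1 H:3
Element totals:
  C: 10
  H: 18
  F: 3
  N: 1
  O: 2
Molecular formula: C10H18F3NO2.
  M = 10(12.011) + 18(1.008) + 3(18.998) + 14.007 + 2(15.999)
    = 120.110 + 18.144 + 56.994 + 14.007 + 31.998 = 241.253

241.25 g/mol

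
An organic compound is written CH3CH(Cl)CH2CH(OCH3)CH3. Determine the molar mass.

136.62 g/mol

Element totals:
  C: 6
  H: 13
  Cl: 1
  O: 1
Molecular formula: C6H13ClO.
  M = 6(12.011) + 13(1.008) + 35.45 + 15.999
    = 72.066 + 13.104 + 35.450 + 15.999 = 136.619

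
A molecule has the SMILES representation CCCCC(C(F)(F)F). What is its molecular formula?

Atom tally by fragment:
  CH3 → C:1 H:3
  CH2 → C:1 H:2
  CH2 → C:1 H:2
  CH2 → C:1 H:2
  CH2CF3 → C:2 H:2 F:3
Element totals:
  C: 6
  H: 11
  F: 3

C6H11F3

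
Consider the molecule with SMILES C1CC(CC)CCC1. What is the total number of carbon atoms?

8

Atom tally by fragment:
  cyclohexane ring core → C:6 H:12
  (− 1 ring H displaced by substituents)
  + C2H5 → C:2 H:5
Element totals:
  C: 8
  H: 16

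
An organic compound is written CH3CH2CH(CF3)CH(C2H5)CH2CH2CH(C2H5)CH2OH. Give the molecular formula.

Atom tally by fragment:
  CH3 → C:1 H:3
  CH2 → C:1 H:2
  CH(CF3) → C:2 H:1 F:3
  CH(C2H5) → C:3 H:6
  CH2 → C:1 H:2
  CH2 → C:1 H:2
  CH(C2H5) → C:3 H:6
  CH2OH → C:1 H:3 O:1
Element totals:
  C: 13
  H: 25
  F: 3
  O: 1

C13H25F3O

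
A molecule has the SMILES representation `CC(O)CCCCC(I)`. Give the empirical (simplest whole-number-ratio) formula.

Atom tally by fragment:
  CH3 → C:1 H:3
  CH(OH) → C:1 H:2 O:1
  CH2 → C:1 H:2
  CH2 → C:1 H:2
  CH2 → C:1 H:2
  CH2 → C:1 H:2
  CH2I → C:1 H:2 I:1
Element totals:
  C: 7
  H: 15
  I: 1
  O: 1
Molecular formula: C7H15IO.
gcd of subscripts (7, 15, 1, 1) = 1, so the empirical formula equals the molecular formula.

C7H15IO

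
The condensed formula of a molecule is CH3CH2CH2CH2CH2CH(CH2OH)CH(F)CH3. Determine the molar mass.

Element totals:
  C: 9
  H: 19
  F: 1
  O: 1
Molecular formula: C9H19FO.
  M = 9(12.011) + 19(1.008) + 18.998 + 15.999
    = 108.099 + 19.152 + 18.998 + 15.999 = 162.248

162.25 g/mol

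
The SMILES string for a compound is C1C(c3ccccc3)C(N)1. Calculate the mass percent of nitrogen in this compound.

10.52%

Atom tally by fragment:
  cyclopropane ring core → C:3 H:6
  (− 2 ring H displaced by substituents)
  + C6H5 → C:6 H:5
  + NH2 → N:1 H:2
Element totals:
  C: 9
  H: 11
  N: 1
Molecular formula: C9H11N.
Molar mass = 133.194 g/mol.
Mass from N: 1 × 14.007 = 14.007 g/mol.
%N = 14.007 / 133.194 × 100 = 10.52%.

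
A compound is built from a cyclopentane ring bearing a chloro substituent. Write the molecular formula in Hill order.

Atom tally by fragment:
  cyclopentane ring core → C:5 H:10
  (− 1 ring H displaced by substituents)
  + Cl → Cl:1
Element totals:
  C: 5
  H: 9
  Cl: 1

C5H9Cl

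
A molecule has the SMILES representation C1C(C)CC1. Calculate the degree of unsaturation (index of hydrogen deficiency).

Atom tally by fragment:
  cyclobutane ring core → C:4 H:8
  (− 1 ring H displaced by substituents)
  + CH3 → C:1 H:3
Element totals:
  C: 5
  H: 10
Molecular formula: C5H10.
DoU = (2C + 2 + N − H − X) / 2 = (2·5 + 2 + 0 − 10 − 0) / 2 = 1.

1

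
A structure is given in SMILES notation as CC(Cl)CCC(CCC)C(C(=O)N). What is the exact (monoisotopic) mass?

Atom tally by fragment:
  CH3 → C:1 H:3
  CH(Cl) → C:1 H:1 Cl:1
  CH2 → C:1 H:2
  CH2 → C:1 H:2
  CH(CH2CH2CH3) → C:4 H:8
  CH2CONH2 → C:2 H:4 O:1 N:1
Element totals:
  C: 10
  H: 20
  Cl: 1
  N: 1
  O: 1
Molecular formula: C10H20ClNO.
  M = 10(12.0) + 20(1.007825) + 34.968853 + 14.003074 + 15.994915
    = 120.000000 + 20.156500 + 34.968853 + 14.003074 + 15.994915 = 205.123342

205.1233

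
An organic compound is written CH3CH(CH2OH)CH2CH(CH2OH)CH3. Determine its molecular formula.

Element totals:
  C: 7
  H: 16
  O: 2

C7H16O2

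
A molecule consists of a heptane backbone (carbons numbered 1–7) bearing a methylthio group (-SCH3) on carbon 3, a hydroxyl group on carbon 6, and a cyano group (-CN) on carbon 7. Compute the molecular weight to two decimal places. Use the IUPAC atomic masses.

Atom tally by fragment:
  CH3 → C:1 H:3
  CH2 → C:1 H:2
  CH(SCH3) → C:2 H:4 S:1
  CH2 → C:1 H:2
  CH2 → C:1 H:2
  CH(OH) → C:1 H:2 O:1
  CH2CN → C:2 H:2 N:1
Element totals:
  C: 9
  H: 17
  N: 1
  O: 1
  S: 1
Molecular formula: C9H17NOS.
  M = 9(12.011) + 17(1.008) + 14.007 + 15.999 + 32.06
    = 108.099 + 17.136 + 14.007 + 15.999 + 32.060 = 187.301

187.30 g/mol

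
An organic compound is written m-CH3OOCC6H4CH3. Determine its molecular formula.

Atom tally by fragment:
  benzene ring core → C:6 H:6
  (− 2 ring H displaced by substituents)
  + COOCH3 → C:2 H:3 O:2
  + CH3 → C:1 H:3
Element totals:
  C: 9
  H: 10
  O: 2

C9H10O2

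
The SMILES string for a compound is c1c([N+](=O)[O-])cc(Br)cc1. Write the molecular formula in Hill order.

C6H4BrNO2

Atom tally by fragment:
  benzene ring core → C:6 H:6
  (− 2 ring H displaced by substituents)
  + NO2 → N:1 O:2
  + Br → Br:1
Element totals:
  C: 6
  H: 4
  Br: 1
  N: 1
  O: 2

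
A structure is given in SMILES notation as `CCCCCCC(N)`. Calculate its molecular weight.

115.22 g/mol

Atom tally by fragment:
  CH3 → C:1 H:3
  CH2 → C:1 H:2
  CH2 → C:1 H:2
  CH2 → C:1 H:2
  CH2 → C:1 H:2
  CH2 → C:1 H:2
  CH2NH2 → C:1 H:4 N:1
Element totals:
  C: 7
  H: 17
  N: 1
Molecular formula: C7H17N.
  M = 7(12.011) + 17(1.008) + 14.007
    = 84.077 + 17.136 + 14.007 = 115.220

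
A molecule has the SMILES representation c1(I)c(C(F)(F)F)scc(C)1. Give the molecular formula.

Atom tally by fragment:
  thiophene ring core → C:4 H:4 S:1
  (− 3 ring H displaced by substituents)
  + I → I:1
  + CF3 → C:1 F:3
  + CH3 → C:1 H:3
Element totals:
  C: 6
  H: 4
  F: 3
  I: 1
  S: 1

C6H4F3IS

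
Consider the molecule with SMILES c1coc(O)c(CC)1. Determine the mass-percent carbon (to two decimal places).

Atom tally by fragment:
  furan ring core → C:4 H:4 O:1
  (− 2 ring H displaced by substituents)
  + OH → O:1 H:1
  + C2H5 → C:2 H:5
Element totals:
  C: 6
  H: 8
  O: 2
Molecular formula: C6H8O2.
Molar mass = 112.128 g/mol.
Mass from C: 6 × 12.011 = 72.066 g/mol.
%C = 72.066 / 112.128 × 100 = 64.27%.

64.27%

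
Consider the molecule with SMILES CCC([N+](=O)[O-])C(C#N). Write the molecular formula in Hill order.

Atom tally by fragment:
  CH3 → C:1 H:3
  CH2 → C:1 H:2
  CH(NO2) → C:1 H:1 N:1 O:2
  CH2CN → C:2 H:2 N:1
Element totals:
  C: 5
  H: 8
  N: 2
  O: 2

C5H8N2O2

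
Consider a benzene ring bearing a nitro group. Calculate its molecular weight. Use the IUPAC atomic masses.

Atom tally by fragment:
  benzene ring core → C:6 H:6
  (− 1 ring H displaced by substituents)
  + NO2 → N:1 O:2
Element totals:
  C: 6
  H: 5
  N: 1
  O: 2
Molecular formula: C6H5NO2.
  M = 6(12.011) + 5(1.008) + 14.007 + 2(15.999)
    = 72.066 + 5.040 + 14.007 + 31.998 = 123.111

123.11 g/mol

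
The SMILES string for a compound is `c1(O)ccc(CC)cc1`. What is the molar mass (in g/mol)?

Atom tally by fragment:
  benzene ring core → C:6 H:6
  (− 2 ring H displaced by substituents)
  + OH → O:1 H:1
  + C2H5 → C:2 H:5
Element totals:
  C: 8
  H: 10
  O: 1
Molecular formula: C8H10O.
  M = 8(12.011) + 10(1.008) + 15.999
    = 96.088 + 10.080 + 15.999 = 122.167

122.17 g/mol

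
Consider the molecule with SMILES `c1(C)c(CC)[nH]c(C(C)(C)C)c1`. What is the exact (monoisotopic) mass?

165.1517

Atom tally by fragment:
  pyrrole ring core → C:4 H:5 N:1
  (− 3 ring H displaced by substituents)
  + CH3 → C:1 H:3
  + C2H5 → C:2 H:5
  + C(CH3)3 → C:4 H:9
Element totals:
  C: 11
  H: 19
  N: 1
Molecular formula: C11H19N.
  M = 11(12.0) + 19(1.007825) + 14.003074
    = 132.000000 + 19.148675 + 14.003074 = 165.151749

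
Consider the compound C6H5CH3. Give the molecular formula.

Atom tally by fragment:
  benzene ring core → C:6 H:6
  (− 1 ring H displaced by substituents)
  + CH3 → C:1 H:3
Element totals:
  C: 7
  H: 8

C7H8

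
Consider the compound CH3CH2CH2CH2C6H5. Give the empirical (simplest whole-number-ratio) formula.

C5H7

Element totals:
  C: 10
  H: 14
Molecular formula: C10H14.
gcd of subscripts = 2; dividing each by 2:
  C: 10/2 = 5
  H: 14/2 = 7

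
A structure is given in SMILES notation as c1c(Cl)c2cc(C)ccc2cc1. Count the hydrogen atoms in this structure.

Atom tally by fragment:
  naphthalene ring system core → C:10 H:8
  (− 2 ring H displaced by substituents)
  + Cl → Cl:1
  + CH3 → C:1 H:3
Element totals:
  C: 11
  H: 9
  Cl: 1

9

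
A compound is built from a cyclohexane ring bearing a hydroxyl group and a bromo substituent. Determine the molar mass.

Atom tally by fragment:
  cyclohexane ring core → C:6 H:12
  (− 2 ring H displaced by substituents)
  + OH → O:1 H:1
  + Br → Br:1
Element totals:
  C: 6
  H: 11
  Br: 1
  O: 1
Molecular formula: C6H11BrO.
  M = 6(12.011) + 11(1.008) + 79.904 + 15.999
    = 72.066 + 11.088 + 79.904 + 15.999 = 179.057

179.06 g/mol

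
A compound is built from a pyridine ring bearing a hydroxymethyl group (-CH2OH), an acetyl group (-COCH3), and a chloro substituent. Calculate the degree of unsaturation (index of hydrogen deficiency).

Atom tally by fragment:
  pyridine ring core → C:5 H:5 N:1
  (− 3 ring H displaced by substituents)
  + CH2OH → C:1 H:3 O:1
  + COCH3 → C:2 H:3 O:1
  + Cl → Cl:1
Element totals:
  C: 8
  H: 8
  Cl: 1
  N: 1
  O: 2
Molecular formula: C8H8ClNO2.
DoU = (2C + 2 + N − H − X) / 2 = (2·8 + 2 + 1 − 8 − 1) / 2 = 5.

5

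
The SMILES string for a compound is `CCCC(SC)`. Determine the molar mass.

104.21 g/mol

Atom tally by fragment:
  CH3 → C:1 H:3
  CH2 → C:1 H:2
  CH2 → C:1 H:2
  CH2SCH3 → C:2 H:5 S:1
Element totals:
  C: 5
  H: 12
  S: 1
Molecular formula: C5H12S.
  M = 5(12.011) + 12(1.008) + 32.06
    = 60.055 + 12.096 + 32.060 = 104.211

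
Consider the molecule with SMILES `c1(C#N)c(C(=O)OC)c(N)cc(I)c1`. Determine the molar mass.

Atom tally by fragment:
  benzene ring core → C:6 H:6
  (− 4 ring H displaced by substituents)
  + CN → C:1 N:1
  + COOCH3 → C:2 H:3 O:2
  + NH2 → N:1 H:2
  + I → I:1
Element totals:
  C: 9
  H: 7
  I: 1
  N: 2
  O: 2
Molecular formula: C9H7IN2O2.
  M = 9(12.011) + 7(1.008) + 126.904 + 2(14.007) + 2(15.999)
    = 108.099 + 7.056 + 126.904 + 28.014 + 31.998 = 302.071

302.07 g/mol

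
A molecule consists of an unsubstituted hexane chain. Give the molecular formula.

Atom tally by fragment:
  CH3 → C:1 H:3
  CH2 → C:1 H:2
  CH2 → C:1 H:2
  CH2 → C:1 H:2
  CH2 → C:1 H:2
  CH3 → C:1 H:3
Element totals:
  C: 6
  H: 14

C6H14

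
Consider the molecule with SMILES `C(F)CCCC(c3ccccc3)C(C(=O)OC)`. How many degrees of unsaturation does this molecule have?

5

Atom tally by fragment:
  FCH2 → C:1 H:2 F:1
  CH2 → C:1 H:2
  CH2 → C:1 H:2
  CH2 → C:1 H:2
  CH(C6H5) → C:7 H:6
  CH2COOCH3 → C:3 H:5 O:2
Element totals:
  C: 14
  H: 19
  F: 1
  O: 2
Molecular formula: C14H19FO2.
DoU = (2C + 2 + N − H − X) / 2 = (2·14 + 2 + 0 − 19 − 1) / 2 = 5.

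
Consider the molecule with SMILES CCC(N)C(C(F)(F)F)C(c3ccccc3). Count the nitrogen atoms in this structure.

1

Atom tally by fragment:
  CH3 → C:1 H:3
  CH2 → C:1 H:2
  CH(NH2) → C:1 H:3 N:1
  CH(CF3) → C:2 H:1 F:3
  CH2C6H5 → C:7 H:7
Element totals:
  C: 12
  H: 16
  F: 3
  N: 1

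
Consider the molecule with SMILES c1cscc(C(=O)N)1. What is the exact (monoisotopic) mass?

127.0092

Atom tally by fragment:
  thiophene ring core → C:4 H:4 S:1
  (− 1 ring H displaced by substituents)
  + CONH2 → C:1 H:2 O:1 N:1
Element totals:
  C: 5
  H: 5
  N: 1
  O: 1
  S: 1
Molecular formula: C5H5NOS.
  M = 5(12.0) + 5(1.007825) + 14.003074 + 15.994915 + 31.972071
    = 60.000000 + 5.039125 + 14.003074 + 15.994915 + 31.972071 = 127.009185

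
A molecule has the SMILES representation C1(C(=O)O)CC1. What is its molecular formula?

C4H6O2

Atom tally by fragment:
  cyclopropane ring core → C:3 H:6
  (− 1 ring H displaced by substituents)
  + COOH → C:1 H:1 O:2
Element totals:
  C: 4
  H: 6
  O: 2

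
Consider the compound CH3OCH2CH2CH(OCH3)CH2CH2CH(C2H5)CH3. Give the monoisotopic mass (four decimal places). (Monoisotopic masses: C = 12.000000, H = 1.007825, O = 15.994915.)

188.1776

Element totals:
  C: 11
  H: 24
  O: 2
Molecular formula: C11H24O2.
  M = 11(12.0) + 24(1.007825) + 2(15.994915)
    = 132.000000 + 24.187800 + 31.989830 = 188.177630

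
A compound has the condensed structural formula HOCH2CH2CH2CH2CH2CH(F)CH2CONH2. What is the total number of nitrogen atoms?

Atom tally by fragment:
  HOCH2CH2 → C:2 H:5 O:1
  CH2 → C:1 H:2
  CH2 → C:1 H:2
  CH2 → C:1 H:2
  CH(F) → C:1 H:1 F:1
  CH2CONH2 → C:2 H:4 O:1 N:1
Element totals:
  C: 8
  H: 16
  F: 1
  N: 1
  O: 2

1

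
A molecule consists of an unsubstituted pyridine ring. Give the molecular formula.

C5H5N

Atom tally by fragment:
  pyridine ring core → C:5 H:5 N:1
Element totals:
  C: 5
  H: 5
  N: 1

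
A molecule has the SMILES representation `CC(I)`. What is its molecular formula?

C2H5I

Atom tally by fragment:
  CH3 → C:1 H:3
  CH2I → C:1 H:2 I:1
Element totals:
  C: 2
  H: 5
  I: 1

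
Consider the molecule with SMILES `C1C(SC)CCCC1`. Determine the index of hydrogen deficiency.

Atom tally by fragment:
  cyclohexane ring core → C:6 H:12
  (− 1 ring H displaced by substituents)
  + SCH3 → C:1 H:3 S:1
Element totals:
  C: 7
  H: 14
  S: 1
Molecular formula: C7H14S.
DoU = (2C + 2 + N − H − X) / 2 = (2·7 + 2 + 0 − 14 − 0) / 2 = 1.

1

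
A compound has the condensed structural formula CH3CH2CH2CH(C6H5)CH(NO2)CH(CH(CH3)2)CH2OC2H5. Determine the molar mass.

307.43 g/mol

Element totals:
  C: 18
  H: 29
  N: 1
  O: 3
Molecular formula: C18H29NO3.
  M = 18(12.011) + 29(1.008) + 14.007 + 3(15.999)
    = 216.198 + 29.232 + 14.007 + 47.997 = 307.434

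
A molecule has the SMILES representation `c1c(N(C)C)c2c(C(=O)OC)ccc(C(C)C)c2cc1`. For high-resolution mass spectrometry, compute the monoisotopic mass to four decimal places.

271.1572

Atom tally by fragment:
  naphthalene ring system core → C:10 H:8
  (− 3 ring H displaced by substituents)
  + N(CH3)2 → N:1 C:2 H:6
  + COOCH3 → C:2 H:3 O:2
  + CH(CH3)2 → C:3 H:7
Element totals:
  C: 17
  H: 21
  N: 1
  O: 2
Molecular formula: C17H21NO2.
  M = 17(12.0) + 21(1.007825) + 14.003074 + 2(15.994915)
    = 204.000000 + 21.164325 + 14.003074 + 31.989830 = 271.157229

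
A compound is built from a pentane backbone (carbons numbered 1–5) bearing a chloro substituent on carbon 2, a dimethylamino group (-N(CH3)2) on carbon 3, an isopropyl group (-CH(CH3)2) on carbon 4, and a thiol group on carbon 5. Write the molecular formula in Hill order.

C10H22ClNS

Atom tally by fragment:
  CH3 → C:1 H:3
  CH(Cl) → C:1 H:1 Cl:1
  CH(N(CH3)2) → C:3 H:7 N:1
  CH(CH(CH3)2) → C:4 H:8
  CH2SH → C:1 H:3 S:1
Element totals:
  C: 10
  H: 22
  Cl: 1
  N: 1
  S: 1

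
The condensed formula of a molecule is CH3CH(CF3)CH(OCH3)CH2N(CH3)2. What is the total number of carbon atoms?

8

Atom tally by fragment:
  CH3 → C:1 H:3
  CH(CF3) → C:2 H:1 F:3
  CH(OCH3) → C:2 H:4 O:1
  CH2N(CH3)2 → C:3 H:8 N:1
Element totals:
  C: 8
  H: 16
  F: 3
  N: 1
  O: 1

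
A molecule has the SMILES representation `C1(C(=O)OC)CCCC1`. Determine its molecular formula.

Atom tally by fragment:
  cyclopentane ring core → C:5 H:10
  (− 1 ring H displaced by substituents)
  + COOCH3 → C:2 H:3 O:2
Element totals:
  C: 7
  H: 12
  O: 2

C7H12O2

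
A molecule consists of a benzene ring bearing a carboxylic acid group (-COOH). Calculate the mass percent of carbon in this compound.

Atom tally by fragment:
  benzene ring core → C:6 H:6
  (− 1 ring H displaced by substituents)
  + COOH → C:1 H:1 O:2
Element totals:
  C: 7
  H: 6
  O: 2
Molecular formula: C7H6O2.
Molar mass = 122.123 g/mol.
Mass from C: 7 × 12.011 = 84.077 g/mol.
%C = 84.077 / 122.123 × 100 = 68.85%.

68.85%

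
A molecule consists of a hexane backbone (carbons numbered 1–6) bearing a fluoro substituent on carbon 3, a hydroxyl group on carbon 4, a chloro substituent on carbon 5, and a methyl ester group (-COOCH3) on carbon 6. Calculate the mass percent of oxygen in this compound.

22.57%

Atom tally by fragment:
  CH3 → C:1 H:3
  CH2 → C:1 H:2
  CH(F) → C:1 H:1 F:1
  CH(OH) → C:1 H:2 O:1
  CH(Cl) → C:1 H:1 Cl:1
  CH2COOCH3 → C:3 H:5 O:2
Element totals:
  C: 8
  H: 14
  Cl: 1
  F: 1
  O: 3
Molecular formula: C8H14ClFO3.
Molar mass = 212.645 g/mol.
Mass from O: 3 × 15.999 = 47.997 g/mol.
%O = 47.997 / 212.645 × 100 = 22.57%.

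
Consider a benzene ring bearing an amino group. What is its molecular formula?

Atom tally by fragment:
  benzene ring core → C:6 H:6
  (− 1 ring H displaced by substituents)
  + NH2 → N:1 H:2
Element totals:
  C: 6
  H: 7
  N: 1

C6H7N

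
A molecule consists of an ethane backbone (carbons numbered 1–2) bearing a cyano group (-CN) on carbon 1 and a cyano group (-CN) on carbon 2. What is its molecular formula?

Atom tally by fragment:
  NCCH2 → C:2 H:2 N:1
  CH2CN → C:2 H:2 N:1
Element totals:
  C: 4
  H: 4
  N: 2

C4H4N2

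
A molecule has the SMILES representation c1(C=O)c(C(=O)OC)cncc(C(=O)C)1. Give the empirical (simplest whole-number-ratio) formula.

C10H9NO4

Atom tally by fragment:
  pyridine ring core → C:5 H:5 N:1
  (− 3 ring H displaced by substituents)
  + CHO → C:1 H:1 O:1
  + COOCH3 → C:2 H:3 O:2
  + COCH3 → C:2 H:3 O:1
Element totals:
  C: 10
  H: 9
  N: 1
  O: 4
Molecular formula: C10H9NO4.
gcd of subscripts (10, 9, 1, 4) = 1, so the empirical formula equals the molecular formula.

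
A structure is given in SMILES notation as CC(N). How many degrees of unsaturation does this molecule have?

0

Atom tally by fragment:
  CH3 → C:1 H:3
  CH2NH2 → C:1 H:4 N:1
Element totals:
  C: 2
  H: 7
  N: 1
Molecular formula: C2H7N.
DoU = (2C + 2 + N − H − X) / 2 = (2·2 + 2 + 1 − 7 − 0) / 2 = 0.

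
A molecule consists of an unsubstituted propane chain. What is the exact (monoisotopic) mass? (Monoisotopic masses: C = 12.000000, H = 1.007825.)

Atom tally by fragment:
  CH3 → C:1 H:3
  CH2 → C:1 H:2
  CH3 → C:1 H:3
Element totals:
  C: 3
  H: 8
Molecular formula: C3H8.
  M = 3(12.0) + 8(1.007825)
    = 36.000000 + 8.062600 = 44.062600

44.0626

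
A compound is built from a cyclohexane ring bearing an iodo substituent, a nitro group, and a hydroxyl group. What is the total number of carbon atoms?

Atom tally by fragment:
  cyclohexane ring core → C:6 H:12
  (− 3 ring H displaced by substituents)
  + I → I:1
  + NO2 → N:1 O:2
  + OH → O:1 H:1
Element totals:
  C: 6
  H: 10
  I: 1
  N: 1
  O: 3

6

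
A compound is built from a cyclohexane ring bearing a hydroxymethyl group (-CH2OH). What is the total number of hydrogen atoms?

14

Atom tally by fragment:
  cyclohexane ring core → C:6 H:12
  (− 1 ring H displaced by substituents)
  + CH2OH → C:1 H:3 O:1
Element totals:
  C: 7
  H: 14
  O: 1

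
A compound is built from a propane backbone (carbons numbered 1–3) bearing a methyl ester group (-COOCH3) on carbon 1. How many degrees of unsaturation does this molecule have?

Atom tally by fragment:
  CH3OOCCH2 → C:3 H:5 O:2
  CH2 → C:1 H:2
  CH3 → C:1 H:3
Element totals:
  C: 5
  H: 10
  O: 2
Molecular formula: C5H10O2.
DoU = (2C + 2 + N − H − X) / 2 = (2·5 + 2 + 0 − 10 − 0) / 2 = 1.

1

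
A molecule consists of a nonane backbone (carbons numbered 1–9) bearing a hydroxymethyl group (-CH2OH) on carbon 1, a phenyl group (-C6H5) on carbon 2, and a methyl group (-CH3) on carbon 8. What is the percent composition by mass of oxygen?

Atom tally by fragment:
  HOCH2CH2 → C:2 H:5 O:1
  CH(C6H5) → C:7 H:6
  CH2 → C:1 H:2
  CH2 → C:1 H:2
  CH2 → C:1 H:2
  CH2 → C:1 H:2
  CH2 → C:1 H:2
  CH(CH3) → C:2 H:4
  CH3 → C:1 H:3
Element totals:
  C: 17
  H: 28
  O: 1
Molecular formula: C17H28O.
Molar mass = 248.410 g/mol.
Mass from O: 1 × 15.999 = 15.999 g/mol.
%O = 15.999 / 248.410 × 100 = 6.44%.

6.44%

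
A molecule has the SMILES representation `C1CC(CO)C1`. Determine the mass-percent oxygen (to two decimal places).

18.57%

Atom tally by fragment:
  cyclobutane ring core → C:4 H:8
  (− 1 ring H displaced by substituents)
  + CH2OH → C:1 H:3 O:1
Element totals:
  C: 5
  H: 10
  O: 1
Molecular formula: C5H10O.
Molar mass = 86.134 g/mol.
Mass from O: 1 × 15.999 = 15.999 g/mol.
%O = 15.999 / 86.134 × 100 = 18.57%.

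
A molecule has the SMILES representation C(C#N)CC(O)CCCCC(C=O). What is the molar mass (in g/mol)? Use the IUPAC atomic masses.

Atom tally by fragment:
  NCCH2 → C:2 H:2 N:1
  CH2 → C:1 H:2
  CH(OH) → C:1 H:2 O:1
  CH2 → C:1 H:2
  CH2 → C:1 H:2
  CH2 → C:1 H:2
  CH2 → C:1 H:2
  CH2CHO → C:2 H:3 O:1
Element totals:
  C: 10
  H: 17
  N: 1
  O: 2
Molecular formula: C10H17NO2.
  M = 10(12.011) + 17(1.008) + 14.007 + 2(15.999)
    = 120.110 + 17.136 + 14.007 + 31.998 = 183.251

183.25 g/mol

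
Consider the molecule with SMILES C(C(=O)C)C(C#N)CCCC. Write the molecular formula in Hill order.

Atom tally by fragment:
  CH3COCH2 → C:3 H:5 O:1
  CH(CN) → C:2 H:1 N:1
  CH2 → C:1 H:2
  CH2 → C:1 H:2
  CH2 → C:1 H:2
  CH3 → C:1 H:3
Element totals:
  C: 9
  H: 15
  N: 1
  O: 1

C9H15NO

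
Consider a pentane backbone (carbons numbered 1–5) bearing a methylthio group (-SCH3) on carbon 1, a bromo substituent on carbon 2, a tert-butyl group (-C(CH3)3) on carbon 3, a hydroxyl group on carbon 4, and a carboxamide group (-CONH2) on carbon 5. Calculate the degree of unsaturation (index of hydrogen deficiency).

Atom tally by fragment:
  CH3SCH2 → C:2 H:5 S:1
  CH(Br) → C:1 H:1 Br:1
  CH(C(CH3)3) → C:5 H:10
  CH(OH) → C:1 H:2 O:1
  CH2CONH2 → C:2 H:4 O:1 N:1
Element totals:
  C: 11
  H: 22
  Br: 1
  N: 1
  O: 2
  S: 1
Molecular formula: C11H22BrNO2S.
DoU = (2C + 2 + N − H − X) / 2 = (2·11 + 2 + 1 − 22 − 1) / 2 = 1.

1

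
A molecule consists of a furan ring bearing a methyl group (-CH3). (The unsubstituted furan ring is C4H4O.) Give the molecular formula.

C5H6O

Atom tally by fragment:
  furan ring core → C:4 H:4 O:1
  (− 1 ring H displaced by substituents)
  + CH3 → C:1 H:3
Element totals:
  C: 5
  H: 6
  O: 1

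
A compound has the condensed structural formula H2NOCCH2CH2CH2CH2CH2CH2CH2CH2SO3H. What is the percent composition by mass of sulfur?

Atom tally by fragment:
  H2NOCCH2 → C:2 H:4 O:1 N:1
  CH2 → C:1 H:2
  CH2 → C:1 H:2
  CH2 → C:1 H:2
  CH2 → C:1 H:2
  CH2 → C:1 H:2
  CH2 → C:1 H:2
  CH2SO3H → C:1 H:3 S:1 O:3
Element totals:
  C: 9
  H: 19
  N: 1
  O: 4
  S: 1
Molecular formula: C9H19NO4S.
Molar mass = 237.314 g/mol.
Mass from S: 1 × 32.06 = 32.060 g/mol.
%S = 32.060 / 237.314 × 100 = 13.51%.

13.51%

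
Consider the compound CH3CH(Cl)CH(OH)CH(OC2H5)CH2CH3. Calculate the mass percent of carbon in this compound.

Atom tally by fragment:
  CH3 → C:1 H:3
  CH(Cl) → C:1 H:1 Cl:1
  CH(OH) → C:1 H:2 O:1
  CH(OC2H5) → C:3 H:6 O:1
  CH2 → C:1 H:2
  CH3 → C:1 H:3
Element totals:
  C: 8
  H: 17
  Cl: 1
  O: 2
Molecular formula: C8H17ClO2.
Molar mass = 180.672 g/mol.
Mass from C: 8 × 12.011 = 96.088 g/mol.
%C = 96.088 / 180.672 × 100 = 53.18%.

53.18%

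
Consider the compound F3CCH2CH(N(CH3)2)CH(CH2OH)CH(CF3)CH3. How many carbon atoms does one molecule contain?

Atom tally by fragment:
  F3CCH2 → C:2 H:2 F:3
  CH(N(CH3)2) → C:3 H:7 N:1
  CH(CH2OH) → C:2 H:4 O:1
  CH(CF3) → C:2 H:1 F:3
  CH3 → C:1 H:3
Element totals:
  C: 10
  H: 17
  F: 6
  N: 1
  O: 1

10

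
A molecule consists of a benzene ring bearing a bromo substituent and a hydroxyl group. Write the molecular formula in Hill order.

Atom tally by fragment:
  benzene ring core → C:6 H:6
  (− 2 ring H displaced by substituents)
  + Br → Br:1
  + OH → O:1 H:1
Element totals:
  C: 6
  H: 5
  Br: 1
  O: 1

C6H5BrO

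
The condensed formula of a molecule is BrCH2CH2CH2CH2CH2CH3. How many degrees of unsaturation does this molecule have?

Element totals:
  C: 6
  H: 13
  Br: 1
Molecular formula: C6H13Br.
DoU = (2C + 2 + N − H − X) / 2 = (2·6 + 2 + 0 − 13 − 1) / 2 = 0.

0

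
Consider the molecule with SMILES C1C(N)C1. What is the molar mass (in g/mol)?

57.10 g/mol

Atom tally by fragment:
  cyclopropane ring core → C:3 H:6
  (− 1 ring H displaced by substituents)
  + NH2 → N:1 H:2
Element totals:
  C: 3
  H: 7
  N: 1
Molecular formula: C3H7N.
  M = 3(12.011) + 7(1.008) + 14.007
    = 36.033 + 7.056 + 14.007 = 57.096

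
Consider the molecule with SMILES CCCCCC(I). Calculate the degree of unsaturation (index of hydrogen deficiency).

0

Atom tally by fragment:
  CH3 → C:1 H:3
  CH2 → C:1 H:2
  CH2 → C:1 H:2
  CH2 → C:1 H:2
  CH2 → C:1 H:2
  CH2I → C:1 H:2 I:1
Element totals:
  C: 6
  H: 13
  I: 1
Molecular formula: C6H13I.
DoU = (2C + 2 + N − H − X) / 2 = (2·6 + 2 + 0 − 13 − 1) / 2 = 0.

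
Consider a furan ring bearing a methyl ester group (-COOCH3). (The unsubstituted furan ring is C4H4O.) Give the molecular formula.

C6H6O3

Atom tally by fragment:
  furan ring core → C:4 H:4 O:1
  (− 1 ring H displaced by substituents)
  + COOCH3 → C:2 H:3 O:2
Element totals:
  C: 6
  H: 6
  O: 3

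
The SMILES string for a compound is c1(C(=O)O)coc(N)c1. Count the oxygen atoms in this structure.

Atom tally by fragment:
  furan ring core → C:4 H:4 O:1
  (− 2 ring H displaced by substituents)
  + COOH → C:1 H:1 O:2
  + NH2 → N:1 H:2
Element totals:
  C: 5
  H: 5
  N: 1
  O: 3

3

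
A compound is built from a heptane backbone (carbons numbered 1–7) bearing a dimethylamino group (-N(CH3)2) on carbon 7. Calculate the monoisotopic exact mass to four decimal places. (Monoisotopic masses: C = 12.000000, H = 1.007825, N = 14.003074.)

Atom tally by fragment:
  CH3 → C:1 H:3
  CH2 → C:1 H:2
  CH2 → C:1 H:2
  CH2 → C:1 H:2
  CH2 → C:1 H:2
  CH2 → C:1 H:2
  CH2N(CH3)2 → C:3 H:8 N:1
Element totals:
  C: 9
  H: 21
  N: 1
Molecular formula: C9H21N.
  M = 9(12.0) + 21(1.007825) + 14.003074
    = 108.000000 + 21.164325 + 14.003074 = 143.167399

143.1674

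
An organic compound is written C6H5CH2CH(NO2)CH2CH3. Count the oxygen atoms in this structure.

2

Element totals:
  C: 10
  H: 13
  N: 1
  O: 2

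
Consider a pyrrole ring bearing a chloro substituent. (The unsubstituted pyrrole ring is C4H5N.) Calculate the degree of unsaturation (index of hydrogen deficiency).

Atom tally by fragment:
  pyrrole ring core → C:4 H:5 N:1
  (− 1 ring H displaced by substituents)
  + Cl → Cl:1
Element totals:
  C: 4
  H: 4
  Cl: 1
  N: 1
Molecular formula: C4H4ClN.
DoU = (2C + 2 + N − H − X) / 2 = (2·4 + 2 + 1 − 4 − 1) / 2 = 3.

3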